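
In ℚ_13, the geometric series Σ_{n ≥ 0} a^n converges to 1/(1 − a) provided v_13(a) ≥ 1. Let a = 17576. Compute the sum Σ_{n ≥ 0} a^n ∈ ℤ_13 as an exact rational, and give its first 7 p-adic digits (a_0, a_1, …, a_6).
Σ a^n = 1/(1 − a) = -1/17575;  first 7 digits = (1, 0, 0, 8, 0, 0, 12)

v_13(a) = 3 ≥ 1, so the series converges in ℤ_13 to 1/(1 − a) = 1/(1 − 17576) = -1/17575. Expand this rational in ℤ_13: compute digits iteratively via d_i = x_i mod 13, x_{i+1} = (x_i − d_i)/13. The first 7 digits are (1, 0, 0, 8, 0, 0, 12).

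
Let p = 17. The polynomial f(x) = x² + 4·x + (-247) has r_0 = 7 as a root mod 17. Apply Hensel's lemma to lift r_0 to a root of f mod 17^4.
r_3 = 42082 (mod 83521)

Hensel: r_{i+1} = r_i − f(r_i)·(f′(r_i))^{-1} mod 17^{i+2}, f′(x) = 2x + 4. Iterate:
  r_0 = 7 (mod 17)
  r_1 = 177 (mod 289)
  r_2 = 2778 (mod 4913)
  r_3 = 42082 (mod 83521)
Final: r = 42082 satisfies f(r) ≡ 0 mod 17^4.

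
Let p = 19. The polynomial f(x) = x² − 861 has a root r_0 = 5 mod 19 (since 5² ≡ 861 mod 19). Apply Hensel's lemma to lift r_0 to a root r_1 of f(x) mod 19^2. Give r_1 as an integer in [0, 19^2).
r_1 = 233 (mod 361)

Hensel's recurrence: r_{i+1} = r_i − f(r_i)·(f′(r_i))^{-1} mod 19^{i+2}, with f′(x) = 2x. Iterate:
  r_0 = 5 (mod 19)
  r_1 = 233 (mod 361)
Final: r_1 = 233, and one checks f(r_1) ≡ 0 mod 19^2.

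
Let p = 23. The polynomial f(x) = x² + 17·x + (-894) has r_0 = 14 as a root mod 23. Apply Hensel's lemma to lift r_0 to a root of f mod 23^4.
r_3 = 250829 (mod 279841)

Hensel: r_{i+1} = r_i − f(r_i)·(f′(r_i))^{-1} mod 23^{i+2}, f′(x) = 2x + 17. Iterate:
  r_0 = 14 (mod 23)
  r_1 = 83 (mod 529)
  r_2 = 7489 (mod 12167)
  r_3 = 250829 (mod 279841)
Final: r = 250829 satisfies f(r) ≡ 0 mod 23^4.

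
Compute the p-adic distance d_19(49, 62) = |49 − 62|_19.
d_19(49, 62) = 1

Step 1 — x − y = 49 − 62 = -13. Step 2 — v_19(-13) = 0 (factor: -13 = −(19^0 · 13); the sign does not affect v_p). Step 3 — |x − y|_19 = 19^{0} = 1.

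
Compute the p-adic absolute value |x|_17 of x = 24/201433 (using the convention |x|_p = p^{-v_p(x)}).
|24/201433|_17 = 4913

Step 1 — compute v_17(x) by factoring powers of 17 out of the numerator and denominator: v_17(24/201433) = -3. Step 2 — apply |x|_p = p^{-v_p(x)} = 17^{3} = 4913.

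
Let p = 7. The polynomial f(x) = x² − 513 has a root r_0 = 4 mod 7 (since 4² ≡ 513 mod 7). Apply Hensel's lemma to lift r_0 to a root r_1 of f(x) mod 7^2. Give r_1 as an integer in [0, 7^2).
r_1 = 11 (mod 49)

Hensel's recurrence: r_{i+1} = r_i − f(r_i)·(f′(r_i))^{-1} mod 7^{i+2}, with f′(x) = 2x. Iterate:
  r_0 = 4 (mod 7)
  r_1 = 11 (mod 49)
Final: r_1 = 11, and one checks f(r_1) ≡ 0 mod 7^2.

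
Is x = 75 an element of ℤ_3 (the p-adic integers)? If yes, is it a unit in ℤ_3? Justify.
x ∈ ℤ_3 but not a unit; v_3(x) = 1 > 0

ℤ_3 = {x ∈ ℚ_3 : v_3(x) ≥ 0} and ℤ_3^× = {x ∈ ℤ_3 : v_3(x) = 0}. Here v_3(75) = v_3(num) − v_3(den) = 1; compare against these criteria.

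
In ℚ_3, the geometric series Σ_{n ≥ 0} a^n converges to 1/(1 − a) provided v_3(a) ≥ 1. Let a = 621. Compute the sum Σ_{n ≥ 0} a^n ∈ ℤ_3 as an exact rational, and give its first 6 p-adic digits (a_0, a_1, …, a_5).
Σ a^n = 1/(1 − a) = -1/620;  first 6 digits = (1, 0, 0, 2, 1, 2)

v_3(a) = 3 ≥ 1, so the series converges in ℤ_3 to 1/(1 − a) = 1/(1 − 621) = -1/620. Expand this rational in ℤ_3: compute digits iteratively via d_i = x_i mod 3, x_{i+1} = (x_i − d_i)/3. The first 6 digits are (1, 0, 0, 2, 1, 2).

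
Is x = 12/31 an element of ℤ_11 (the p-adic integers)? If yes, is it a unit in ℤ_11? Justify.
x ∈ ℤ_11^× (unit); v_11(x) = 0

ℤ_11 = {x ∈ ℚ_11 : v_11(x) ≥ 0} and ℤ_11^× = {x ∈ ℤ_11 : v_11(x) = 0}. Here v_11(12/31) = v_11(num) − v_11(den) = 0; compare against these criteria.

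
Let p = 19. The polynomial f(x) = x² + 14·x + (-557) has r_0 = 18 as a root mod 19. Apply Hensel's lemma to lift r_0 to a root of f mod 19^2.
r_1 = 227 (mod 361)

Hensel: r_{i+1} = r_i − f(r_i)·(f′(r_i))^{-1} mod 19^{i+2}, f′(x) = 2x + 14. Iterate:
  r_0 = 18 (mod 19)
  r_1 = 227 (mod 361)
Final: r = 227 satisfies f(r) ≡ 0 mod 19^2.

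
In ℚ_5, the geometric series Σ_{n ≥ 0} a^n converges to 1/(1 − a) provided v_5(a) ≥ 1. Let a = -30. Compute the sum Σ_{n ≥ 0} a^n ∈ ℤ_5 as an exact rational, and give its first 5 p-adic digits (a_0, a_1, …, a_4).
Σ a^n = 1/(1 − a) = 1/31;  first 5 digits = (1, 4, 4, 0, 4)

v_5(a) = 1 ≥ 1, so the series converges in ℤ_5 to 1/(1 − a) = 1/(1 − (-30)) = 1/31. Expand this rational in ℤ_5: compute digits iteratively via d_i = x_i mod 5, x_{i+1} = (x_i − d_i)/5. The first 5 digits are (1, 4, 4, 0, 4).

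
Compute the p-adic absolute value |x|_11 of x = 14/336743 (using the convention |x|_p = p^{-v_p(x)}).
|14/336743|_11 = 14641

Step 1 — compute v_11(x) by factoring powers of 11 out of the numerator and denominator: v_11(14/336743) = -4. Step 2 — apply |x|_p = p^{-v_p(x)} = 11^{4} = 14641.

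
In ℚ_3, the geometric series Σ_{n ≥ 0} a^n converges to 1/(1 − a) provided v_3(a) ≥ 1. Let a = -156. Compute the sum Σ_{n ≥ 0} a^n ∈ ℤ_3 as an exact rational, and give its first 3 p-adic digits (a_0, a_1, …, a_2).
Σ a^n = 1/(1 − a) = 1/157;  first 3 digits = (1, 2, 1)

v_3(a) = 1 ≥ 1, so the series converges in ℤ_3 to 1/(1 − a) = 1/(1 − (-156)) = 1/157. Expand this rational in ℤ_3: compute digits iteratively via d_i = x_i mod 3, x_{i+1} = (x_i − d_i)/3. The first 3 digits are (1, 2, 1).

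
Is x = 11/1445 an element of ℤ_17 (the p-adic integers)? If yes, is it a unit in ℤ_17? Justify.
x ∉ ℤ_17 (v_17(x) = -2 < 0)

ℤ_17 = {x ∈ ℚ_17 : v_17(x) ≥ 0} and ℤ_17^× = {x ∈ ℤ_17 : v_17(x) = 0}. Here v_17(11/1445) = v_17(num) − v_17(den) = -2; compare against these criteria.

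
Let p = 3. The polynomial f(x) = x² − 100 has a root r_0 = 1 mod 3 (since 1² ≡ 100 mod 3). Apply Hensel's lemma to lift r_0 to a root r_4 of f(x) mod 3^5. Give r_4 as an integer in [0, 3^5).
r_4 = 10 (mod 243)

Hensel's recurrence: r_{i+1} = r_i − f(r_i)·(f′(r_i))^{-1} mod 3^{i+2}, with f′(x) = 2x. Iterate:
  r_0 = 1 (mod 3)
  r_1 = 1 (mod 9)
  r_2 = 10 (mod 27)
  r_3 = 10 (mod 81)
  r_4 = 10 (mod 243)
Final: r_4 = 10, and one checks f(r_4) ≡ 0 mod 3^5.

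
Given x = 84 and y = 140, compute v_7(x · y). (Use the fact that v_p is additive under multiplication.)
v_7(11760) = 2

v_p(x) = 1 (factor: 84 = 7^1 · 12); v_p(y) = 1 (factor: 140 = 7^1 · 20). Additivity: v_p(xy) = v_p(x) + v_p(y) = 1 + 1 = 2. (Direct check: xy = 11760 = 7^2 · (240).)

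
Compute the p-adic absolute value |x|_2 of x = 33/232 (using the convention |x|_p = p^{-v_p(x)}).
|33/232|_2 = 8

Step 1 — compute v_2(x) by factoring powers of 2 out of the numerator and denominator: v_2(33/232) = -3. Step 2 — apply |x|_p = p^{-v_p(x)} = 2^{3} = 8.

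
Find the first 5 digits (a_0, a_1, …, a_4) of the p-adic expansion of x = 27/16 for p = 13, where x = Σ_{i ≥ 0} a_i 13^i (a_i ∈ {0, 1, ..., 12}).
(a_0, …, a_4) = (9, 10, 0, 4, 7)

v_13(27/16) = 0 (numerator and denominator both coprime to 13), so x ∈ ℤ_13^×. Compute digits iteratively via a_i = x_i mod 13, x_{i+1} = (x_i − a_i)/13, with x_0 = x:
  x_0 = 27/16;  a_0 = 9;  x_1 = (x_0 − 9)/13 = -9/16
  x_1 = -9/16;  a_1 = 10;  x_2 = (x_1 − 10)/13 = -13/16
  x_2 = -13/16;  a_2 = 0;  x_3 = (x_2 − 0)/13 = -1/16
  x_3 = -1/16;  a_3 = 4;  x_4 = (x_3 − 4)/13 = -5/16
  x_4 = -5/16;  a_4 = 7;  x_5 = (x_4 − 7)/13 = -9/16
Digits: (9, 10, 0, 4, 7).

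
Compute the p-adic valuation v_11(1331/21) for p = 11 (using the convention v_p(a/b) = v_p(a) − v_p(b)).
v_11(1331/21) = 3

Factor powers of 11 from the numerator and denominator of the reduced fraction: 1331 = 11^3 · 1 and 21 = 11^0 · 21. Apply v_p(a/b) = v_p(a) − v_p(b): v_11(1331/21) = 3 − 0 = 3.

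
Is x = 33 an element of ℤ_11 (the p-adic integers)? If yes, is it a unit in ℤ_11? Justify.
x ∈ ℤ_11 but not a unit; v_11(x) = 1 > 0

ℤ_11 = {x ∈ ℚ_11 : v_11(x) ≥ 0} and ℤ_11^× = {x ∈ ℤ_11 : v_11(x) = 0}. Here v_11(33) = v_11(num) − v_11(den) = 1; compare against these criteria.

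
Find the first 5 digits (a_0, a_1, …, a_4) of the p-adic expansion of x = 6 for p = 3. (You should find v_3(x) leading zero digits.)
(a_0, …, a_4) = (0, 2, 0, 0, 0)

v_3(6) = 1, so a_0 = ... = a_0 = 0. Factor out: x = 3^1 · u with u = 2 a unit in ℤ_3. Expand u iteratively via a_{v+i} = u_i mod 3, u_{i+1} = (u_i − a_{v+i})/3:
  u_0 = 2;  a_1 = 2;  u_1 = (u_0 − 2)/3 = 0
  u_1 = 0;  a_2 = 0;  u_2 = (u_1 − 0)/3 = 0
  u_2 = 0;  a_3 = 0;  u_3 = (u_2 − 0)/3 = 0
  u_3 = 0;  a_4 = 0;  u_4 = (u_3 − 0)/3 = 0
Digits: (0, 2, 0, 0, 0).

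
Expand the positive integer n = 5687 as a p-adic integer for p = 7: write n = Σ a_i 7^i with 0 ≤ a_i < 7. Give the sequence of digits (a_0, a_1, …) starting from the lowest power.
(a_0, a_1, …) = (3, 0, 4, 2, 2)

Repeated division by 7 gives the digits low-to-high: 5687 = 3 + 4·7^2 + 2·7^3 + 2·7^4. Digit sequence: (3, 0, 4, 2, 2).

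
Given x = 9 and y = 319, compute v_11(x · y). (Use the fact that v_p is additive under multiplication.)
v_11(2871) = 1

v_p(x) = 0 (factor: 9 = 11^0 · 9); v_p(y) = 1 (factor: 319 = 11^1 · 29). Additivity: v_p(xy) = v_p(x) + v_p(y) = 0 + 1 = 1. (Direct check: xy = 2871 = 11^1 · (261).)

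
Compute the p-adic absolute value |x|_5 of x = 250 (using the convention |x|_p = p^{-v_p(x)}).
|250|_5 = 1/125

Step 1 — compute v_5(x) by factoring powers of 5 out of the numerator and denominator: v_5(250) = 3. Step 2 — apply |x|_p = p^{-v_p(x)} = 5^{-3} = 1/125.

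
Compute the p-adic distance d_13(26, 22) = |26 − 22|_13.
d_13(26, 22) = 1

Step 1 — x − y = 26 − 22 = 4. Step 2 — v_13(4) = 0 (factor: 4 = (13^0 · 4); the sign does not affect v_p). Step 3 — |x − y|_13 = 13^{0} = 1.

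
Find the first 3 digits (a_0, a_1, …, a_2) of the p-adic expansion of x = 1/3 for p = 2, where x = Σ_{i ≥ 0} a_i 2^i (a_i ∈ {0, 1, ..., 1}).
(a_0, …, a_2) = (1, 1, 0)

v_2(1/3) = 0 (numerator and denominator both coprime to 2), so x ∈ ℤ_2^×. Compute digits iteratively via a_i = x_i mod 2, x_{i+1} = (x_i − a_i)/2, with x_0 = x:
  x_0 = 1/3;  a_0 = 1;  x_1 = (x_0 − 1)/2 = -1/3
  x_1 = -1/3;  a_1 = 1;  x_2 = (x_1 − 1)/2 = -2/3
  x_2 = -2/3;  a_2 = 0;  x_3 = (x_2 − 0)/2 = -1/3
Digits: (1, 1, 0).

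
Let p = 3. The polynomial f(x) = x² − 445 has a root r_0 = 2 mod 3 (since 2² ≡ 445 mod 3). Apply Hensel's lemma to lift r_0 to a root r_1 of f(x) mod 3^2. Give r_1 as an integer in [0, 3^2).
r_1 = 2 (mod 9)

Hensel's recurrence: r_{i+1} = r_i − f(r_i)·(f′(r_i))^{-1} mod 3^{i+2}, with f′(x) = 2x. Iterate:
  r_0 = 2 (mod 3)
  r_1 = 2 (mod 9)
Final: r_1 = 2, and one checks f(r_1) ≡ 0 mod 3^2.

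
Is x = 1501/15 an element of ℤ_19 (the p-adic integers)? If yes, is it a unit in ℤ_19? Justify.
x ∈ ℤ_19 but not a unit; v_19(x) = 1 > 0

ℤ_19 = {x ∈ ℚ_19 : v_19(x) ≥ 0} and ℤ_19^× = {x ∈ ℤ_19 : v_19(x) = 0}. Here v_19(1501/15) = v_19(num) − v_19(den) = 1; compare against these criteria.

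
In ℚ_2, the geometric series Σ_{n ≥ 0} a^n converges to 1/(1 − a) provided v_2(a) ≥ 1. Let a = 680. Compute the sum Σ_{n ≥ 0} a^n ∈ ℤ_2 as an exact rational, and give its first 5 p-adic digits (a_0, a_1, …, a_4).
Σ a^n = 1/(1 − a) = -1/679;  first 5 digits = (1, 0, 0, 1, 0)

v_2(a) = 3 ≥ 1, so the series converges in ℤ_2 to 1/(1 − a) = 1/(1 − 680) = -1/679. Expand this rational in ℤ_2: compute digits iteratively via d_i = x_i mod 2, x_{i+1} = (x_i − d_i)/2. The first 5 digits are (1, 0, 0, 1, 0).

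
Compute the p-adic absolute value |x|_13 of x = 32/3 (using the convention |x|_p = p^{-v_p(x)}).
|32/3|_13 = 1

Step 1 — compute v_13(x) by factoring powers of 13 out of the numerator and denominator: v_13(32/3) = 0. Step 2 — apply |x|_p = p^{-v_p(x)} = 13^{0} = 1.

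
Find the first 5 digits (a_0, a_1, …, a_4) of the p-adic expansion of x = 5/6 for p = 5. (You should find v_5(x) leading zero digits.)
(a_0, …, a_4) = (0, 1, 4, 0, 4)

v_5(5/6) = 1, so a_0 = ... = a_0 = 0. Factor out: x = 5^1 · u with u = 1/6 a unit in ℤ_5. Expand u iteratively via a_{v+i} = u_i mod 5, u_{i+1} = (u_i − a_{v+i})/5:
  u_0 = 1/6;  a_1 = 1;  u_1 = (u_0 − 1)/5 = -1/6
  u_1 = -1/6;  a_2 = 4;  u_2 = (u_1 − 4)/5 = -5/6
  u_2 = -5/6;  a_3 = 0;  u_3 = (u_2 − 0)/5 = -1/6
  u_3 = -1/6;  a_4 = 4;  u_4 = (u_3 − 4)/5 = -5/6
Digits: (0, 1, 4, 0, 4).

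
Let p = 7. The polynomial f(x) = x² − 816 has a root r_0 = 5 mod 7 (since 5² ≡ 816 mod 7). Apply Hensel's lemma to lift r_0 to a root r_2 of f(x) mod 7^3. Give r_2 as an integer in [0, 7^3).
r_2 = 236 (mod 343)

Hensel's recurrence: r_{i+1} = r_i − f(r_i)·(f′(r_i))^{-1} mod 7^{i+2}, with f′(x) = 2x. Iterate:
  r_0 = 5 (mod 7)
  r_1 = 40 (mod 49)
  r_2 = 236 (mod 343)
Final: r_2 = 236, and one checks f(r_2) ≡ 0 mod 7^3.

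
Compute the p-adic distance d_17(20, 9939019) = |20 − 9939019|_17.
d_17(20, 9939019) = 1/1419857

Step 1 — x − y = 20 − 9939019 = -9938999. Step 2 — v_17(-9938999) = 5 (factor: -9938999 = −(17^5 · 7); the sign does not affect v_p). Step 3 — |x − y|_17 = 17^{-5} = 1/1419857.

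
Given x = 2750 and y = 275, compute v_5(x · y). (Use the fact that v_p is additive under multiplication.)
v_5(756250) = 5

v_p(x) = 3 (factor: 2750 = 5^3 · 22); v_p(y) = 2 (factor: 275 = 5^2 · 11). Additivity: v_p(xy) = v_p(x) + v_p(y) = 3 + 2 = 5. (Direct check: xy = 756250 = 5^5 · (242).)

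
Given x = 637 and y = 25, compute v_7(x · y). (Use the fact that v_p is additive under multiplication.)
v_7(15925) = 2

v_p(x) = 2 (factor: 637 = 7^2 · 13); v_p(y) = 0 (factor: 25 = 7^0 · 25). Additivity: v_p(xy) = v_p(x) + v_p(y) = 2 + 0 = 2. (Direct check: xy = 15925 = 7^2 · (325).)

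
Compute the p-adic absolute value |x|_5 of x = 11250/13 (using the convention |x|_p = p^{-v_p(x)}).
|11250/13|_5 = 1/625

Step 1 — compute v_5(x) by factoring powers of 5 out of the numerator and denominator: v_5(11250/13) = 4. Step 2 — apply |x|_p = p^{-v_p(x)} = 5^{-4} = 1/625.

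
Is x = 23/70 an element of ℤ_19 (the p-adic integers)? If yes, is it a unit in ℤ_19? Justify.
x ∈ ℤ_19^× (unit); v_19(x) = 0

ℤ_19 = {x ∈ ℚ_19 : v_19(x) ≥ 0} and ℤ_19^× = {x ∈ ℤ_19 : v_19(x) = 0}. Here v_19(23/70) = v_19(num) − v_19(den) = 0; compare against these criteria.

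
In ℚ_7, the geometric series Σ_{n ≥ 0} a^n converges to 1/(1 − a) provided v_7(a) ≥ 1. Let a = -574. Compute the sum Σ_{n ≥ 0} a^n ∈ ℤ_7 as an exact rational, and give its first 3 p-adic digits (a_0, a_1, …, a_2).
Σ a^n = 1/(1 − a) = 1/575;  first 3 digits = (1, 2, 6)

v_7(a) = 1 ≥ 1, so the series converges in ℤ_7 to 1/(1 − a) = 1/(1 − (-574)) = 1/575. Expand this rational in ℤ_7: compute digits iteratively via d_i = x_i mod 7, x_{i+1} = (x_i − d_i)/7. The first 3 digits are (1, 2, 6).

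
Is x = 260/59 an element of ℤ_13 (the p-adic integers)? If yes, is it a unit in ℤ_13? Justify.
x ∈ ℤ_13 but not a unit; v_13(x) = 1 > 0

ℤ_13 = {x ∈ ℚ_13 : v_13(x) ≥ 0} and ℤ_13^× = {x ∈ ℤ_13 : v_13(x) = 0}. Here v_13(260/59) = v_13(num) − v_13(den) = 1; compare against these criteria.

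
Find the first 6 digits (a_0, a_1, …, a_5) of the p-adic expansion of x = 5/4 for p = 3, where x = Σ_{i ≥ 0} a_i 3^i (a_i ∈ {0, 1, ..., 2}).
(a_0, …, a_5) = (2, 2, 0, 2, 0, 2)

v_3(5/4) = 0 (numerator and denominator both coprime to 3), so x ∈ ℤ_3^×. Compute digits iteratively via a_i = x_i mod 3, x_{i+1} = (x_i − a_i)/3, with x_0 = x:
  x_0 = 5/4;  a_0 = 2;  x_1 = (x_0 − 2)/3 = -1/4
  x_1 = -1/4;  a_1 = 2;  x_2 = (x_1 − 2)/3 = -3/4
  x_2 = -3/4;  a_2 = 0;  x_3 = (x_2 − 0)/3 = -1/4
  x_3 = -1/4;  a_3 = 2;  x_4 = (x_3 − 2)/3 = -3/4
  x_4 = -3/4;  a_4 = 0;  x_5 = (x_4 − 0)/3 = -1/4
  x_5 = -1/4;  a_5 = 2;  x_6 = (x_5 − 2)/3 = -3/4
Digits: (2, 2, 0, 2, 0, 2).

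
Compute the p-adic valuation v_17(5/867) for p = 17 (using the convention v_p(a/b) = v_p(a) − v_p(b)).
v_17(5/867) = -2

Factor powers of 17 from the numerator and denominator of the reduced fraction: 5 = 17^0 · 5 and 867 = 17^2 · 3. Apply v_p(a/b) = v_p(a) − v_p(b): v_17(5/867) = 0 − 2 = -2.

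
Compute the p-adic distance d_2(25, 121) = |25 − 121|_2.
d_2(25, 121) = 1/32

Step 1 — x − y = 25 − 121 = -96. Step 2 — v_2(-96) = 5 (factor: -96 = −(2^5 · 3); the sign does not affect v_p). Step 3 — |x − y|_2 = 2^{-5} = 1/32.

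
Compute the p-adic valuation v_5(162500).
v_5(162500) = 5

v_5(n) is the largest exponent k such that 5^k divides n. Factor out: 162500 = 5^5 · 52. (Sign doesn't affect v_p.) So v_5(162500) = 5.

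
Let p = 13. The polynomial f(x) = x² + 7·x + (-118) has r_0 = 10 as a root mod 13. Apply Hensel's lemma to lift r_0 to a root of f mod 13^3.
r_2 = 803 (mod 2197)

Hensel: r_{i+1} = r_i − f(r_i)·(f′(r_i))^{-1} mod 13^{i+2}, f′(x) = 2x + 7. Iterate:
  r_0 = 10 (mod 13)
  r_1 = 127 (mod 169)
  r_2 = 803 (mod 2197)
Final: r = 803 satisfies f(r) ≡ 0 mod 13^3.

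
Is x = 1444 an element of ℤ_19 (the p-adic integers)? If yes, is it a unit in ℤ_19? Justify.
x ∈ ℤ_19 but not a unit; v_19(x) = 2 > 0

ℤ_19 = {x ∈ ℚ_19 : v_19(x) ≥ 0} and ℤ_19^× = {x ∈ ℤ_19 : v_19(x) = 0}. Here v_19(1444) = v_19(num) − v_19(den) = 2; compare against these criteria.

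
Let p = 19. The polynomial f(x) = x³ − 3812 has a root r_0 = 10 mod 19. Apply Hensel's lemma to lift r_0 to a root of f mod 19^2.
r_1 = 29 (mod 361)

Hensel: r_{i+1} = r_i − f(r_i)/f′(r_i) mod 19^{i+2}, where f′(x) = 3x². Iterate:
  r_0 = 10 (mod 19)
  r_1 = 29 (mod 361)
Final: r = 29 with f(r) ≡ 0 mod 19^2.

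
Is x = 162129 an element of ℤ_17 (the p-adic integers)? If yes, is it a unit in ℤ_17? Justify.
x ∈ ℤ_17 but not a unit; v_17(x) = 3 > 0

ℤ_17 = {x ∈ ℚ_17 : v_17(x) ≥ 0} and ℤ_17^× = {x ∈ ℤ_17 : v_17(x) = 0}. Here v_17(162129) = v_17(num) − v_17(den) = 3; compare against these criteria.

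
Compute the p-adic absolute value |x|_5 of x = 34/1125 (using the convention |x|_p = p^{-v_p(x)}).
|34/1125|_5 = 125

Step 1 — compute v_5(x) by factoring powers of 5 out of the numerator and denominator: v_5(34/1125) = -3. Step 2 — apply |x|_p = p^{-v_p(x)} = 5^{3} = 125.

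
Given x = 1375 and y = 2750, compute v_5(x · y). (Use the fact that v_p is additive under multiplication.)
v_5(3781250) = 6

v_p(x) = 3 (factor: 1375 = 5^3 · 11); v_p(y) = 3 (factor: 2750 = 5^3 · 22). Additivity: v_p(xy) = v_p(x) + v_p(y) = 3 + 3 = 6. (Direct check: xy = 3781250 = 5^6 · (242).)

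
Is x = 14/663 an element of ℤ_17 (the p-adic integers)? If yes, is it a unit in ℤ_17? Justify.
x ∉ ℤ_17 (v_17(x) = -1 < 0)

ℤ_17 = {x ∈ ℚ_17 : v_17(x) ≥ 0} and ℤ_17^× = {x ∈ ℤ_17 : v_17(x) = 0}. Here v_17(14/663) = v_17(num) − v_17(den) = -1; compare against these criteria.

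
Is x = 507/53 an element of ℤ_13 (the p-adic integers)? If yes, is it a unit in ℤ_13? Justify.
x ∈ ℤ_13 but not a unit; v_13(x) = 2 > 0

ℤ_13 = {x ∈ ℚ_13 : v_13(x) ≥ 0} and ℤ_13^× = {x ∈ ℤ_13 : v_13(x) = 0}. Here v_13(507/53) = v_13(num) − v_13(den) = 2; compare against these criteria.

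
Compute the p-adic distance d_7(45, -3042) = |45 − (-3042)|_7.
d_7(45, -3042) = 1/343

Step 1 — x − y = 45 − (-3042) = 3087. Step 2 — v_7(3087) = 3 (factor: 3087 = (7^3 · 9); the sign does not affect v_p). Step 3 — |x − y|_7 = 7^{-3} = 1/343.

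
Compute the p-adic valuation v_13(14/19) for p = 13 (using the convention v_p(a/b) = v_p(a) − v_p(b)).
v_13(14/19) = 0

Factor powers of 13 from the numerator and denominator of the reduced fraction: 14 = 13^0 · 14 and 19 = 13^0 · 19. Apply v_p(a/b) = v_p(a) − v_p(b): v_13(14/19) = 0 − 0 = 0.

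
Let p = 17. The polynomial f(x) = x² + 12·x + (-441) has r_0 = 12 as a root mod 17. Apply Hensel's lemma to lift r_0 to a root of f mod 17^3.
r_2 = 1389 (mod 4913)

Hensel: r_{i+1} = r_i − f(r_i)·(f′(r_i))^{-1} mod 17^{i+2}, f′(x) = 2x + 12. Iterate:
  r_0 = 12 (mod 17)
  r_1 = 233 (mod 289)
  r_2 = 1389 (mod 4913)
Final: r = 1389 satisfies f(r) ≡ 0 mod 17^3.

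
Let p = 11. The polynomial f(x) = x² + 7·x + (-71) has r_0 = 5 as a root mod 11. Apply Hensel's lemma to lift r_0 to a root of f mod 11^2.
r_1 = 27 (mod 121)

Hensel: r_{i+1} = r_i − f(r_i)·(f′(r_i))^{-1} mod 11^{i+2}, f′(x) = 2x + 7. Iterate:
  r_0 = 5 (mod 11)
  r_1 = 27 (mod 121)
Final: r = 27 satisfies f(r) ≡ 0 mod 11^2.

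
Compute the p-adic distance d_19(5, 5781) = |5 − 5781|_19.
d_19(5, 5781) = 1/361

Step 1 — x − y = 5 − 5781 = -5776. Step 2 — v_19(-5776) = 2 (factor: -5776 = −(19^2 · 16); the sign does not affect v_p). Step 3 — |x − y|_19 = 19^{-2} = 1/361.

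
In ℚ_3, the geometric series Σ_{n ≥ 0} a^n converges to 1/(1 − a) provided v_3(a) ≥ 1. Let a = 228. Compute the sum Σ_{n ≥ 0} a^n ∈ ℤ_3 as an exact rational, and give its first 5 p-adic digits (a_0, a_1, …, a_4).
Σ a^n = 1/(1 − a) = -1/227;  first 5 digits = (1, 1, 2, 2, 0)

v_3(a) = 1 ≥ 1, so the series converges in ℤ_3 to 1/(1 − a) = 1/(1 − 228) = -1/227. Expand this rational in ℤ_3: compute digits iteratively via d_i = x_i mod 3, x_{i+1} = (x_i − d_i)/3. The first 5 digits are (1, 1, 2, 2, 0).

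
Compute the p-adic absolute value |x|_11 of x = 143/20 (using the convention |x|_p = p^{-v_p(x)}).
|143/20|_11 = 1/11

Step 1 — compute v_11(x) by factoring powers of 11 out of the numerator and denominator: v_11(143/20) = 1. Step 2 — apply |x|_p = p^{-v_p(x)} = 11^{-1} = 1/11.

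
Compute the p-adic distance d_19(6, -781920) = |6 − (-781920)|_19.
d_19(6, -781920) = 1/130321

Step 1 — x − y = 6 − (-781920) = 781926. Step 2 — v_19(781926) = 4 (factor: 781926 = (19^4 · 6); the sign does not affect v_p). Step 3 — |x − y|_19 = 19^{-4} = 1/130321.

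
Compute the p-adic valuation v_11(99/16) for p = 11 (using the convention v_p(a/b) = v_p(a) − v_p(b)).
v_11(99/16) = 1

Factor powers of 11 from the numerator and denominator of the reduced fraction: 99 = 11^1 · 9 and 16 = 11^0 · 16. Apply v_p(a/b) = v_p(a) − v_p(b): v_11(99/16) = 1 − 0 = 1.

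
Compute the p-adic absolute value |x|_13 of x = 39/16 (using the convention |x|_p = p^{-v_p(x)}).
|39/16|_13 = 1/13

Step 1 — compute v_13(x) by factoring powers of 13 out of the numerator and denominator: v_13(39/16) = 1. Step 2 — apply |x|_p = p^{-v_p(x)} = 13^{-1} = 1/13.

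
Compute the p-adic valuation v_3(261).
v_3(261) = 2

v_3(n) is the largest exponent k such that 3^k divides n. Factor out: 261 = 3^2 · 29. (Sign doesn't affect v_p.) So v_3(261) = 2.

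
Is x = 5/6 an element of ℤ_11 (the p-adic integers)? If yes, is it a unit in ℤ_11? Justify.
x ∈ ℤ_11^× (unit); v_11(x) = 0

ℤ_11 = {x ∈ ℚ_11 : v_11(x) ≥ 0} and ℤ_11^× = {x ∈ ℤ_11 : v_11(x) = 0}. Here v_11(5/6) = v_11(num) − v_11(den) = 0; compare against these criteria.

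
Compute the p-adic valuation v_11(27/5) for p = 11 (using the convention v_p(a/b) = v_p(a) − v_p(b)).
v_11(27/5) = 0

Factor powers of 11 from the numerator and denominator of the reduced fraction: 27 = 11^0 · 27 and 5 = 11^0 · 5. Apply v_p(a/b) = v_p(a) − v_p(b): v_11(27/5) = 0 − 0 = 0.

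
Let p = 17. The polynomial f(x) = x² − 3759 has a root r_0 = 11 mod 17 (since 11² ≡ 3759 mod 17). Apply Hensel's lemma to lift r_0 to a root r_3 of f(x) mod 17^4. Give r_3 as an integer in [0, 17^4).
r_3 = 61313 (mod 83521)

Hensel's recurrence: r_{i+1} = r_i − f(r_i)·(f′(r_i))^{-1} mod 17^{i+2}, with f′(x) = 2x. Iterate:
  r_0 = 11 (mod 17)
  r_1 = 45 (mod 289)
  r_2 = 2357 (mod 4913)
  r_3 = 61313 (mod 83521)
Final: r_3 = 61313, and one checks f(r_3) ≡ 0 mod 17^4.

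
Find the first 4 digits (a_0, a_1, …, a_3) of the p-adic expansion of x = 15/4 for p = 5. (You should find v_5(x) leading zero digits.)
(a_0, …, a_3) = (0, 2, 1, 1)

v_5(15/4) = 1, so a_0 = ... = a_0 = 0. Factor out: x = 5^1 · u with u = 3/4 a unit in ℤ_5. Expand u iteratively via a_{v+i} = u_i mod 5, u_{i+1} = (u_i − a_{v+i})/5:
  u_0 = 3/4;  a_1 = 2;  u_1 = (u_0 − 2)/5 = -1/4
  u_1 = -1/4;  a_2 = 1;  u_2 = (u_1 − 1)/5 = -1/4
  u_2 = -1/4;  a_3 = 1;  u_3 = (u_2 − 1)/5 = -1/4
Digits: (0, 2, 1, 1).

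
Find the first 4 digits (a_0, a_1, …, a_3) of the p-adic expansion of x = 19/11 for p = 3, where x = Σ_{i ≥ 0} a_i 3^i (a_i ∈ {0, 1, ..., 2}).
(a_0, …, a_3) = (2, 1, 1, 2)

v_3(19/11) = 0 (numerator and denominator both coprime to 3), so x ∈ ℤ_3^×. Compute digits iteratively via a_i = x_i mod 3, x_{i+1} = (x_i − a_i)/3, with x_0 = x:
  x_0 = 19/11;  a_0 = 2;  x_1 = (x_0 − 2)/3 = -1/11
  x_1 = -1/11;  a_1 = 1;  x_2 = (x_1 − 1)/3 = -4/11
  x_2 = -4/11;  a_2 = 1;  x_3 = (x_2 − 1)/3 = -5/11
  x_3 = -5/11;  a_3 = 2;  x_4 = (x_3 − 2)/3 = -9/11
Digits: (2, 1, 1, 2).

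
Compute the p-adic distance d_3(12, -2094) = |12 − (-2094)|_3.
d_3(12, -2094) = 1/81

Step 1 — x − y = 12 − (-2094) = 2106. Step 2 — v_3(2106) = 4 (factor: 2106 = (3^4 · 26); the sign does not affect v_p). Step 3 — |x − y|_3 = 3^{-4} = 1/81.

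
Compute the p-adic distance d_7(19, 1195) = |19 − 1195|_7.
d_7(19, 1195) = 1/49

Step 1 — x − y = 19 − 1195 = -1176. Step 2 — v_7(-1176) = 2 (factor: -1176 = −(7^2 · 24); the sign does not affect v_p). Step 3 — |x − y|_7 = 7^{-2} = 1/49.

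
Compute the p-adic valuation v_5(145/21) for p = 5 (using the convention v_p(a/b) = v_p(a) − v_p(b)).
v_5(145/21) = 1

Factor powers of 5 from the numerator and denominator of the reduced fraction: 145 = 5^1 · 29 and 21 = 5^0 · 21. Apply v_p(a/b) = v_p(a) − v_p(b): v_5(145/21) = 1 − 0 = 1.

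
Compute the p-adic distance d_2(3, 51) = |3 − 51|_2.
d_2(3, 51) = 1/16

Step 1 — x − y = 3 − 51 = -48. Step 2 — v_2(-48) = 4 (factor: -48 = −(2^4 · 3); the sign does not affect v_p). Step 3 — |x − y|_2 = 2^{-4} = 1/16.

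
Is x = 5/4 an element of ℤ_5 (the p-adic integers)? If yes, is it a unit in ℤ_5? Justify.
x ∈ ℤ_5 but not a unit; v_5(x) = 1 > 0

ℤ_5 = {x ∈ ℚ_5 : v_5(x) ≥ 0} and ℤ_5^× = {x ∈ ℤ_5 : v_5(x) = 0}. Here v_5(5/4) = v_5(num) − v_5(den) = 1; compare against these criteria.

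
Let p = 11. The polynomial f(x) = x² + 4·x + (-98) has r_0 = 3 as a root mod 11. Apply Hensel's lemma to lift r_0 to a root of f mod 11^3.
r_2 = 1015 (mod 1331)

Hensel: r_{i+1} = r_i − f(r_i)·(f′(r_i))^{-1} mod 11^{i+2}, f′(x) = 2x + 4. Iterate:
  r_0 = 3 (mod 11)
  r_1 = 47 (mod 121)
  r_2 = 1015 (mod 1331)
Final: r = 1015 satisfies f(r) ≡ 0 mod 11^3.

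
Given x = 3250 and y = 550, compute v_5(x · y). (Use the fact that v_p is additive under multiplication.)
v_5(1787500) = 5

v_p(x) = 3 (factor: 3250 = 5^3 · 26); v_p(y) = 2 (factor: 550 = 5^2 · 22). Additivity: v_p(xy) = v_p(x) + v_p(y) = 3 + 2 = 5. (Direct check: xy = 1787500 = 5^5 · (572).)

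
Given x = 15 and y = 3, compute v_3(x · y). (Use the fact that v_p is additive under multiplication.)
v_3(45) = 2

v_p(x) = 1 (factor: 15 = 3^1 · 5); v_p(y) = 1 (factor: 3 = 3^1 · 1). Additivity: v_p(xy) = v_p(x) + v_p(y) = 1 + 1 = 2. (Direct check: xy = 45 = 3^2 · (5).)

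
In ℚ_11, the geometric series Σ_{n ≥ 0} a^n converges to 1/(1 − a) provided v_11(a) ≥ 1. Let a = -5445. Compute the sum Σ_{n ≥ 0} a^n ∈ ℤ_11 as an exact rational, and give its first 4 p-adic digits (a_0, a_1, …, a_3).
Σ a^n = 1/(1 − a) = 1/5446;  first 4 digits = (1, 0, 10, 6)

v_11(a) = 2 ≥ 1, so the series converges in ℤ_11 to 1/(1 − a) = 1/(1 − (-5445)) = 1/5446. Expand this rational in ℤ_11: compute digits iteratively via d_i = x_i mod 11, x_{i+1} = (x_i − d_i)/11. The first 4 digits are (1, 0, 10, 6).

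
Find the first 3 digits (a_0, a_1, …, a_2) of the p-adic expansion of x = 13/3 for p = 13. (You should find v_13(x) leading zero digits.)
(a_0, …, a_2) = (0, 9, 8)

v_13(13/3) = 1, so a_0 = ... = a_0 = 0. Factor out: x = 13^1 · u with u = 1/3 a unit in ℤ_13. Expand u iteratively via a_{v+i} = u_i mod 13, u_{i+1} = (u_i − a_{v+i})/13:
  u_0 = 1/3;  a_1 = 9;  u_1 = (u_0 − 9)/13 = -2/3
  u_1 = -2/3;  a_2 = 8;  u_2 = (u_1 − 8)/13 = -2/3
Digits: (0, 9, 8).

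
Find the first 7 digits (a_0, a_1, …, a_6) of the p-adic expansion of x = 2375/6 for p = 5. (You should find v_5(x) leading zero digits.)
(a_0, …, a_6) = (0, 0, 0, 4, 4, 0, 4)

v_5(2375/6) = 3, so a_0 = ... = a_2 = 0. Factor out: x = 5^3 · u with u = 19/6 a unit in ℤ_5. Expand u iteratively via a_{v+i} = u_i mod 5, u_{i+1} = (u_i − a_{v+i})/5:
  u_0 = 19/6;  a_3 = 4;  u_1 = (u_0 − 4)/5 = -1/6
  u_1 = -1/6;  a_4 = 4;  u_2 = (u_1 − 4)/5 = -5/6
  u_2 = -5/6;  a_5 = 0;  u_3 = (u_2 − 0)/5 = -1/6
  u_3 = -1/6;  a_6 = 4;  u_4 = (u_3 − 4)/5 = -5/6
Digits: (0, 0, 0, 4, 4, 0, 4).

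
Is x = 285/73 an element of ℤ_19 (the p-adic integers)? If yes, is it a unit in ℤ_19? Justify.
x ∈ ℤ_19 but not a unit; v_19(x) = 1 > 0

ℤ_19 = {x ∈ ℚ_19 : v_19(x) ≥ 0} and ℤ_19^× = {x ∈ ℤ_19 : v_19(x) = 0}. Here v_19(285/73) = v_19(num) − v_19(den) = 1; compare against these criteria.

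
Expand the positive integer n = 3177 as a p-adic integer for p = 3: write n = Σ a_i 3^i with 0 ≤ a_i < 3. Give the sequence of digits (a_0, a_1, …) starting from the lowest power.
(a_0, a_1, …) = (0, 0, 2, 0, 0, 1, 1, 1)

Repeated division by 3 gives the digits low-to-high: 3177 = 2·3^2 + 1·3^5 + 1·3^6 + 1·3^7. Digit sequence: (0, 0, 2, 0, 0, 1, 1, 1).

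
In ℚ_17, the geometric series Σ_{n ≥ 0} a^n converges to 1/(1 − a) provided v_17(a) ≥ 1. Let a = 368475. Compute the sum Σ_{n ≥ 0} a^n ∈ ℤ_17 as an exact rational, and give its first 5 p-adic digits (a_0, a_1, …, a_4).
Σ a^n = 1/(1 − a) = -1/368474;  first 5 digits = (1, 0, 0, 7, 4)

v_17(a) = 3 ≥ 1, so the series converges in ℤ_17 to 1/(1 − a) = 1/(1 − 368475) = -1/368474. Expand this rational in ℤ_17: compute digits iteratively via d_i = x_i mod 17, x_{i+1} = (x_i − d_i)/17. The first 5 digits are (1, 0, 0, 7, 4).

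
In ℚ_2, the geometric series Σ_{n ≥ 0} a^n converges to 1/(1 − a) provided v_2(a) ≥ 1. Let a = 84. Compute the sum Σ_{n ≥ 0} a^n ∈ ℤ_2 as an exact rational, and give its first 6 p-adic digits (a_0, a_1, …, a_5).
Σ a^n = 1/(1 − a) = -1/83;  first 6 digits = (1, 0, 1, 0, 0, 1)

v_2(a) = 2 ≥ 1, so the series converges in ℤ_2 to 1/(1 − a) = 1/(1 − 84) = -1/83. Expand this rational in ℤ_2: compute digits iteratively via d_i = x_i mod 2, x_{i+1} = (x_i − d_i)/2. The first 6 digits are (1, 0, 1, 0, 0, 1).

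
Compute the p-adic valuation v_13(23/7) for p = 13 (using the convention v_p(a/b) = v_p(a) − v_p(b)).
v_13(23/7) = 0

Factor powers of 13 from the numerator and denominator of the reduced fraction: 23 = 13^0 · 23 and 7 = 13^0 · 7. Apply v_p(a/b) = v_p(a) − v_p(b): v_13(23/7) = 0 − 0 = 0.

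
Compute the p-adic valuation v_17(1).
v_17(1) = 0

v_17(n) is the largest exponent k such that 17^k divides n. Factor out: 1 = 17^0 · 1. (Sign doesn't affect v_p.) So v_17(1) = 0.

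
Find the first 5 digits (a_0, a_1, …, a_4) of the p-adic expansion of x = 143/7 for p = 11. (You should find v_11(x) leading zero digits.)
(a_0, …, a_4) = (0, 5, 6, 1, 3)

v_11(143/7) = 1, so a_0 = ... = a_0 = 0. Factor out: x = 11^1 · u with u = 13/7 a unit in ℤ_11. Expand u iteratively via a_{v+i} = u_i mod 11, u_{i+1} = (u_i − a_{v+i})/11:
  u_0 = 13/7;  a_1 = 5;  u_1 = (u_0 − 5)/11 = -2/7
  u_1 = -2/7;  a_2 = 6;  u_2 = (u_1 − 6)/11 = -4/7
  u_2 = -4/7;  a_3 = 1;  u_3 = (u_2 − 1)/11 = -1/7
  u_3 = -1/7;  a_4 = 3;  u_4 = (u_3 − 3)/11 = -2/7
Digits: (0, 5, 6, 1, 3).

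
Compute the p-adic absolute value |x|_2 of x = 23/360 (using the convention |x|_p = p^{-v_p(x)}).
|23/360|_2 = 8

Step 1 — compute v_2(x) by factoring powers of 2 out of the numerator and denominator: v_2(23/360) = -3. Step 2 — apply |x|_p = p^{-v_p(x)} = 2^{3} = 8.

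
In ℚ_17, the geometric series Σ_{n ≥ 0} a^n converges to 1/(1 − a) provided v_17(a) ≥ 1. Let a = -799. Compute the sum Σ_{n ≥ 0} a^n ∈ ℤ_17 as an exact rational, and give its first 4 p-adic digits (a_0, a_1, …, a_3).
Σ a^n = 1/(1 − a) = 1/800;  first 4 digits = (1, 4, 13, 6)

v_17(a) = 1 ≥ 1, so the series converges in ℤ_17 to 1/(1 − a) = 1/(1 − (-799)) = 1/800. Expand this rational in ℤ_17: compute digits iteratively via d_i = x_i mod 17, x_{i+1} = (x_i − d_i)/17. The first 4 digits are (1, 4, 13, 6).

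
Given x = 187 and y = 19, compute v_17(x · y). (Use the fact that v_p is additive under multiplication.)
v_17(3553) = 1

v_p(x) = 1 (factor: 187 = 17^1 · 11); v_p(y) = 0 (factor: 19 = 17^0 · 19). Additivity: v_p(xy) = v_p(x) + v_p(y) = 1 + 0 = 1. (Direct check: xy = 3553 = 17^1 · (209).)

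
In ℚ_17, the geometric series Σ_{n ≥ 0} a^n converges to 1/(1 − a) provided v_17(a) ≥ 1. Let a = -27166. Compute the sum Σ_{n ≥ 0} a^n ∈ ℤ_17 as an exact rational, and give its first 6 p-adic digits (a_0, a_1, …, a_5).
Σ a^n = 1/(1 − a) = 1/27167;  first 6 digits = (1, 0, 8, 11, 12, 9)

v_17(a) = 2 ≥ 1, so the series converges in ℤ_17 to 1/(1 − a) = 1/(1 − (-27166)) = 1/27167. Expand this rational in ℤ_17: compute digits iteratively via d_i = x_i mod 17, x_{i+1} = (x_i − d_i)/17. The first 6 digits are (1, 0, 8, 11, 12, 9).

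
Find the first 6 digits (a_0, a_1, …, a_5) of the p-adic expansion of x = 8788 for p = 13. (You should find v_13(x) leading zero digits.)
(a_0, …, a_5) = (0, 0, 0, 4, 0, 0)

v_13(8788) = 3, so a_0 = ... = a_2 = 0. Factor out: x = 13^3 · u with u = 4 a unit in ℤ_13. Expand u iteratively via a_{v+i} = u_i mod 13, u_{i+1} = (u_i − a_{v+i})/13:
  u_0 = 4;  a_3 = 4;  u_1 = (u_0 − 4)/13 = 0
  u_1 = 0;  a_4 = 0;  u_2 = (u_1 − 0)/13 = 0
  u_2 = 0;  a_5 = 0;  u_3 = (u_2 − 0)/13 = 0
Digits: (0, 0, 0, 4, 0, 0).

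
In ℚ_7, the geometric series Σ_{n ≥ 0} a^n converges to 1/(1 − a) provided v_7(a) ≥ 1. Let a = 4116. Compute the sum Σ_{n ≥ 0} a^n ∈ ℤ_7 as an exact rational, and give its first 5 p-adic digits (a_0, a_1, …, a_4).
Σ a^n = 1/(1 − a) = -1/4115;  first 5 digits = (1, 0, 0, 5, 1)

v_7(a) = 3 ≥ 1, so the series converges in ℤ_7 to 1/(1 − a) = 1/(1 − 4116) = -1/4115. Expand this rational in ℤ_7: compute digits iteratively via d_i = x_i mod 7, x_{i+1} = (x_i − d_i)/7. The first 5 digits are (1, 0, 0, 5, 1).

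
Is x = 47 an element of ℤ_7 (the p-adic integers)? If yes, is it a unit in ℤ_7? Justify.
x ∈ ℤ_7^× (unit); v_7(x) = 0

ℤ_7 = {x ∈ ℚ_7 : v_7(x) ≥ 0} and ℤ_7^× = {x ∈ ℤ_7 : v_7(x) = 0}. Here v_7(47) = v_7(num) − v_7(den) = 0; compare against these criteria.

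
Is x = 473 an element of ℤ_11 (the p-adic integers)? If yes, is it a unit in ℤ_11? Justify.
x ∈ ℤ_11 but not a unit; v_11(x) = 1 > 0

ℤ_11 = {x ∈ ℚ_11 : v_11(x) ≥ 0} and ℤ_11^× = {x ∈ ℤ_11 : v_11(x) = 0}. Here v_11(473) = v_11(num) − v_11(den) = 1; compare against these criteria.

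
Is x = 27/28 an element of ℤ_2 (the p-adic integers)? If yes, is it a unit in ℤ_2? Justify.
x ∉ ℤ_2 (v_2(x) = -2 < 0)

ℤ_2 = {x ∈ ℚ_2 : v_2(x) ≥ 0} and ℤ_2^× = {x ∈ ℤ_2 : v_2(x) = 0}. Here v_2(27/28) = v_2(num) − v_2(den) = -2; compare against these criteria.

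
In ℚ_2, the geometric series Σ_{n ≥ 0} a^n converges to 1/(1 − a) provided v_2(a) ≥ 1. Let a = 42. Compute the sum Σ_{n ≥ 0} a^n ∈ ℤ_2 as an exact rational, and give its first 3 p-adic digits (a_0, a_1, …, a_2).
Σ a^n = 1/(1 − a) = -1/41;  first 3 digits = (1, 1, 1)

v_2(a) = 1 ≥ 1, so the series converges in ℤ_2 to 1/(1 − a) = 1/(1 − 42) = -1/41. Expand this rational in ℤ_2: compute digits iteratively via d_i = x_i mod 2, x_{i+1} = (x_i − d_i)/2. The first 3 digits are (1, 1, 1).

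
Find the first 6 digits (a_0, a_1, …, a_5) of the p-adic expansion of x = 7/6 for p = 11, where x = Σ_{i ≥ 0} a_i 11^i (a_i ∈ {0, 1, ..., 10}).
(a_0, …, a_5) = (3, 9, 1, 9, 1, 9)

v_11(7/6) = 0 (numerator and denominator both coprime to 11), so x ∈ ℤ_11^×. Compute digits iteratively via a_i = x_i mod 11, x_{i+1} = (x_i − a_i)/11, with x_0 = x:
  x_0 = 7/6;  a_0 = 3;  x_1 = (x_0 − 3)/11 = -1/6
  x_1 = -1/6;  a_1 = 9;  x_2 = (x_1 − 9)/11 = -5/6
  x_2 = -5/6;  a_2 = 1;  x_3 = (x_2 − 1)/11 = -1/6
  x_3 = -1/6;  a_3 = 9;  x_4 = (x_3 − 9)/11 = -5/6
  x_4 = -5/6;  a_4 = 1;  x_5 = (x_4 − 1)/11 = -1/6
  x_5 = -1/6;  a_5 = 9;  x_6 = (x_5 − 9)/11 = -5/6
Digits: (3, 9, 1, 9, 1, 9).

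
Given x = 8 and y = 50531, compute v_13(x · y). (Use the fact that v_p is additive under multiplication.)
v_13(404248) = 3

v_p(x) = 0 (factor: 8 = 13^0 · 8); v_p(y) = 3 (factor: 50531 = 13^3 · 23). Additivity: v_p(xy) = v_p(x) + v_p(y) = 0 + 3 = 3. (Direct check: xy = 404248 = 13^3 · (184).)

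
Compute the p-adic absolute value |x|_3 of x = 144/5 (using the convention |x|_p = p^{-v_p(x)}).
|144/5|_3 = 1/9

Step 1 — compute v_3(x) by factoring powers of 3 out of the numerator and denominator: v_3(144/5) = 2. Step 2 — apply |x|_p = p^{-v_p(x)} = 3^{-2} = 1/9.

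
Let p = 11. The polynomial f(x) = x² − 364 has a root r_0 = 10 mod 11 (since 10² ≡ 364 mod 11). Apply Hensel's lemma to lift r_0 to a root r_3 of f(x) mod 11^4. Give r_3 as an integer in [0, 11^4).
r_3 = 7138 (mod 14641)

Hensel's recurrence: r_{i+1} = r_i − f(r_i)·(f′(r_i))^{-1} mod 11^{i+2}, with f′(x) = 2x. Iterate:
  r_0 = 10 (mod 11)
  r_1 = 120 (mod 121)
  r_2 = 483 (mod 1331)
  r_3 = 7138 (mod 14641)
Final: r_3 = 7138, and one checks f(r_3) ≡ 0 mod 11^4.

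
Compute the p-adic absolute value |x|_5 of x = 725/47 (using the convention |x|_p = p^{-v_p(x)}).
|725/47|_5 = 1/25

Step 1 — compute v_5(x) by factoring powers of 5 out of the numerator and denominator: v_5(725/47) = 2. Step 2 — apply |x|_p = p^{-v_p(x)} = 5^{-2} = 1/25.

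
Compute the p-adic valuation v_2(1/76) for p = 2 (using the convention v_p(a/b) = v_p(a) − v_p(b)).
v_2(1/76) = -2

Factor powers of 2 from the numerator and denominator of the reduced fraction: 1 = 2^0 · 1 and 76 = 2^2 · 19. Apply v_p(a/b) = v_p(a) − v_p(b): v_2(1/76) = 0 − 2 = -2.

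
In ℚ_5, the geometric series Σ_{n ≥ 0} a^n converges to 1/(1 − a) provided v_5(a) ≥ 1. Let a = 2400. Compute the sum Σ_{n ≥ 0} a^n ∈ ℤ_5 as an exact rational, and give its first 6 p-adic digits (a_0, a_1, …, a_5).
Σ a^n = 1/(1 − a) = -1/2399;  first 6 digits = (1, 0, 1, 4, 4, 3)

v_5(a) = 2 ≥ 1, so the series converges in ℤ_5 to 1/(1 − a) = 1/(1 − 2400) = -1/2399. Expand this rational in ℤ_5: compute digits iteratively via d_i = x_i mod 5, x_{i+1} = (x_i − d_i)/5. The first 6 digits are (1, 0, 1, 4, 4, 3).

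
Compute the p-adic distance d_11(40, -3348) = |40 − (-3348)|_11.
d_11(40, -3348) = 1/121

Step 1 — x − y = 40 − (-3348) = 3388. Step 2 — v_11(3388) = 2 (factor: 3388 = (11^2 · 28); the sign does not affect v_p). Step 3 — |x − y|_11 = 11^{-2} = 1/121.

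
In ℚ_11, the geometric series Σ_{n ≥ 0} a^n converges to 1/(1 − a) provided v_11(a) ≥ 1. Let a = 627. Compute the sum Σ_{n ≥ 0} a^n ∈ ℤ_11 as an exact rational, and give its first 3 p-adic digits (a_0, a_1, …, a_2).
Σ a^n = 1/(1 − a) = -1/626;  first 3 digits = (1, 2, 9)

v_11(a) = 1 ≥ 1, so the series converges in ℤ_11 to 1/(1 − a) = 1/(1 − 627) = -1/626. Expand this rational in ℤ_11: compute digits iteratively via d_i = x_i mod 11, x_{i+1} = (x_i − d_i)/11. The first 3 digits are (1, 2, 9).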